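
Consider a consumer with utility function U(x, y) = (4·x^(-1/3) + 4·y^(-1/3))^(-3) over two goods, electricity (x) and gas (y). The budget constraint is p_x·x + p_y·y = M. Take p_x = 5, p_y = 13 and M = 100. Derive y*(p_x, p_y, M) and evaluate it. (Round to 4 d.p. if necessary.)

y* = 4.3034

From the CES first-order condition, (y/x)^(4/3) = p_x/p_y.
Solve for the ratio: y/x = [p_x/p_y]^(0.75).
Substitute y = (y/x)·x into the budget: x* = M/(p_x + p_y·(y/x)).
Numerically y/x = 0.488394, so x* = 100/(5 + 13·0.488394) = 8.8113 and y* = 0.488394·8.8113 = 4.3034.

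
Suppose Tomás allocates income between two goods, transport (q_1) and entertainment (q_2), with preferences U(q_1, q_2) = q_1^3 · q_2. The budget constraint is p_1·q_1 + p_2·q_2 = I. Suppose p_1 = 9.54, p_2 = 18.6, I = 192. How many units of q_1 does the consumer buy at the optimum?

q_1* = 15.0943

MU_q_1/MU_q_2 = (3·q_2)/(q_1); tangency sets this equal to p_1/p_2.
So 3·p_2·q_2 = p_1·q_1; combined with the budget, a share 0.75 of income goes to q_1.
Demand: q_1*(p_1,p_2,I) = 0.75·I/p_1 and q_2* = 0.25·I/p_2.
At p_1=9.54, p_2=18.6, I=192: q_1* = 0.75·192/9.54 = 15.0943.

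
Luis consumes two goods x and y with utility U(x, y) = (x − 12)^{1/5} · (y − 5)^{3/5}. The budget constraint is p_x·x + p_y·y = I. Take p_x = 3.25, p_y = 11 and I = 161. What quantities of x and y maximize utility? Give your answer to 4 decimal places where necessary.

This is Cobb-Douglas in (x−12, y−5): tangency gives 0.2·p_y·(y−5) = 0.6·p_x·(x−12).
After buying the subsistence bundle (12, 5), a share 0.25 of the remaining income goes to x: x* = 12 + 0.25·(I − 12p_x − 5p_y)/p_x.
Discretionary income = 161 − 12·3.25 − 5·11 = 67; x* = 12 + 0.25·67/3.25 = 17.1538; y* = 5 + 0.75·67/11 = 9.5682.

x* = 17.1538, y* = 9.5682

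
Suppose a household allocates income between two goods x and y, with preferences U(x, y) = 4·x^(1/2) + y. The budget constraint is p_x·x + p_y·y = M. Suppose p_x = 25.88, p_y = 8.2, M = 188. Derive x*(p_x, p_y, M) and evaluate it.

x* = 0.4016

MU_x = 2/√x, MU_y = 1. Tangency: 2/√x = p_x/p_y.
Solve: √x = 2·p_y/p_x, so x*(p_x,p_y) = (2·p_y/p_x)², and y* = (M − p_x·x*)/p_y.
Plugging in: x* = (2·8.2/25.88)² = 0.4016.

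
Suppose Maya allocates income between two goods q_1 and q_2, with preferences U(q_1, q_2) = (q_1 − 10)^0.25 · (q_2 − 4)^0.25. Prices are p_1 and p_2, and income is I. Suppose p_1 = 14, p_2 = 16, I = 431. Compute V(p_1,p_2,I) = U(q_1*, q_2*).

Let q_1' = q_1−10, q_2' = q_2−4. MRS = q_2'/q_1' = p_1/p_2.
After buying the subsistence bundle (10, 4), a share 0.5 of the remaining income goes to q_1: q_1* = 10 + 0.5·(I − 10p_1 − 4p_2)/p_1.
Discretionary income = 431 − 10·14 − 4·16 = 227; q_1* = 10 + 0.5·227/14 = 18.1071; q_2* = 4 + 0.5·227/16 = 11.0938.
Utility at the optimum: U(18.1071, 11.0938) = 2.7538.

V = 2.7538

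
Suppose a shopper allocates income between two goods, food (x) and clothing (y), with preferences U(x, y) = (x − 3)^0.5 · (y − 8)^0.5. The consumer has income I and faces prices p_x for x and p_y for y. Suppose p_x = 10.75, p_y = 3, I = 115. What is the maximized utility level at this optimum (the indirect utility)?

V = 5.1726

Substituting into the budget: x* = 3 + 0.5·(I − 3·p_x − 8·p_y)/p_x, and y* = 8 + 0.5·(…)/p_y.
Discretionary income = 115 − 3·10.75 − 8·3 = 58.75; x* = 3 + 0.5·58.75/10.75 = 5.7326; y* = 8 + 0.5·58.75/3 = 17.7917.
Utility at the optimum: U(5.7326, 17.7917) = 5.1726.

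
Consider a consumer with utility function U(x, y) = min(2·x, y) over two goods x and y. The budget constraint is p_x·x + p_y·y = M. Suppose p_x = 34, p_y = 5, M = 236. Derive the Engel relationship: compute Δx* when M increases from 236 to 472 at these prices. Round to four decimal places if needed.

Leontief preferences: the optimum is at the kink where x/1 = y/2, i.e. y = 2·x.
Budget: p_x·x + p_y·2·x = M, so (p_x + 2·p_y)·x = M.
Demand: x*(p_x,p_y,M) = M/(p_x + 2·p_y), y* = 2·M/(p_x + 2·p_y).
Here 34 + 2·5 = 44, giving x* = 5.3636.
At M' = 472: x* = 10.7273. Change: 10.7273 − 5.3636 = 5.3636.

Δx* = 5.3636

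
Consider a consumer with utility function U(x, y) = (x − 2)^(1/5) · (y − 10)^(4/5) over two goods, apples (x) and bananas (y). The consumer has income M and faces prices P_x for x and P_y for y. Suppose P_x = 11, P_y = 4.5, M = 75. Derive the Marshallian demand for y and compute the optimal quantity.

y* = 11.4222

This is Cobb-Douglas in (x−2, y−10): tangency gives 0.2·P_y·(y−10) = 0.8·P_x·(x−2).
After buying the subsistence bundle (2, 10), a share 0.2 of the remaining income goes to x: x* = 2 + 0.2·(M − 2P_x − 10P_y)/P_x.
Discretionary income = 75 − 2·11 − 10·4.5 = 8; y* = 10 + 0.8·8/4.5 = 11.4222.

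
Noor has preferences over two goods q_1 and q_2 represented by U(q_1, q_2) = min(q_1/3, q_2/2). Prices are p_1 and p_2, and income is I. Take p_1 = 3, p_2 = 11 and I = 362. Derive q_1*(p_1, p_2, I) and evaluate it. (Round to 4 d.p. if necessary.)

With perfect complements, no substitution: consume in ratio q_1:q_2 = 3:2.
Budget: p_1·q_1 + p_2·(2/3)·q_1 = I, so (3·p_1 + 2·p_2)·q_1 = 3·I.
Demand: q_1*(p_1,p_2,I) = 3·I/(3·p_1 + 2·p_2), q_2* = 2·I/(3·p_1 + 2·p_2).
Here 3·3 + 2·11 = 31, giving q_1* = 35.0323.

q_1* = 35.0323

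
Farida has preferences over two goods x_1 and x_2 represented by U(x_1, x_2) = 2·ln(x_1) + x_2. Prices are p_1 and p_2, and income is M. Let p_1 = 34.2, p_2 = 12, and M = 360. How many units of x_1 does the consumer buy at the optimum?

Set MRS = p_1/p_2: (2/x_1)/1 = p_1/p_2.
So x_1*(p_1,p_2) = 2·p_2/p_1, independent of income; and x_2* = (M − 2·p_2)/p_2.
At the given prices: x_1* = 2·12/34.2 = 0.7018.

x_1* = 0.7018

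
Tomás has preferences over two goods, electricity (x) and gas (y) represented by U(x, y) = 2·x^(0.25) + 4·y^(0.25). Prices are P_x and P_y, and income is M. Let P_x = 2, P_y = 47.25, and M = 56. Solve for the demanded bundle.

From the CES first-order condition, (1/2)·(y/x)^(0.75) = P_x/P_y.
Hence y/x = (2·P_x/P_y)^(1/(0.75)), i.e. raised to the 4/3 power.
Substitute y = (y/x)·x into the budget: x* = M/(P_x + P_y·(y/x)).
Numerically y/x = 0.037172, so x* = 56/(2 + 47.25·0.037172) = 14.9081 and y* = 0.037172·14.9081 = 0.5542.

x* = 14.9081, y* = 0.5542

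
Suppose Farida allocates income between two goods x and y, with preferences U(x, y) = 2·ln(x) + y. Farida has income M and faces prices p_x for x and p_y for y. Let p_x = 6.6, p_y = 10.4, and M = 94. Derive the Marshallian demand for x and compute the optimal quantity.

x* = 3.1515

So x*(p_x,p_y) = 2·p_y/p_x, independent of income; and y* = (M − 2·p_y)/p_y.
At the given prices: x* = 2·10.4/6.6 = 3.1515.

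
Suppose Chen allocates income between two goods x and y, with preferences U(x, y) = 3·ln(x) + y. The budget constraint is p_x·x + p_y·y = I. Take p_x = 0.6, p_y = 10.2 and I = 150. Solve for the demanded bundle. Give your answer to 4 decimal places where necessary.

MU_x = 3/x, MU_y = 1. Tangency: 3/x = p_x/p_y.
So x*(p_x,p_y) = 3·p_y/p_x, independent of income; and y* = (I − 3·p_y)/p_y.
At the given prices: x* = 3·10.2/0.6 = 51, and y* = 11.7059.

x* = 51, y* = 11.7059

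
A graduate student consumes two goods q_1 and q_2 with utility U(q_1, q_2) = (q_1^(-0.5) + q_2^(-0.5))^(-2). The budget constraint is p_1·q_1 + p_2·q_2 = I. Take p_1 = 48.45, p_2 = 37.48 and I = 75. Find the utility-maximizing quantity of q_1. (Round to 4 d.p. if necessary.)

MRS = MU_q_1/MU_q_2 = (q_2/q_1)^(1.5). Set equal to p_1/p_2.
Solve for the ratio: q_2/q_1 = [p_1/p_2]^(2/3).
Substitute q_2 = (q_2/q_1)·q_1 into the budget: q_1* = I/(p_1 + p_2·(q_2/q_1)).
Numerically q_2/q_1 = 1.186669, so q_1* = 75/(48.45 + 37.48·1.186669) = 0.8071.

q_1* = 0.8071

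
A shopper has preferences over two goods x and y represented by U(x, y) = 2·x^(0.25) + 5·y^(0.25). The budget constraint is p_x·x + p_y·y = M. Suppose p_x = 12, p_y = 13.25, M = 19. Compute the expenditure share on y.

With the ratio pinned down, the budget gives x* = M/(p_x + p_y·(y/x)) and y* = (y/x)·x*.
Numerically y/x = 2.973084, so x* = 19/(12 + 13.25·2.973084) = 0.3697 and y* = 2.973084·0.3697 = 1.0991.
Expenditure on y: 13.25·1.0991 = 14.5636; share = 0.7665.

share on y = 0.7665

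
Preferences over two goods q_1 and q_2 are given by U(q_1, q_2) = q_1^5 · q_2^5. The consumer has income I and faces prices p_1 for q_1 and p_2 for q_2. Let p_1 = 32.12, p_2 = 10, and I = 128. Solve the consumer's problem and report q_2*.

The MRS is q_2/q_1. Set MRS = p_1/p_2.
Rearranging, p_2·q_2 = p_1·q_1. Substituting into the budget gives p_1·q_1·(1 + 1) = I.
Demand: q_1*(p_1,p_2,I) = 0.5·I/p_1 and q_2* = 0.5·I/p_2.
At p_1=32.12, p_2=10, I=128: q_2* = 0.5·128/10 = 6.4.

q_2* = 6.4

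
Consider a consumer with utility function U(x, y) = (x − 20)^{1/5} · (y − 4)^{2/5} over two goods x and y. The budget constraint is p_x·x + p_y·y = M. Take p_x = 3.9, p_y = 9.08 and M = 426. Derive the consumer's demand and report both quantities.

x* = 46.6393, y* = 26.884

This is Cobb-Douglas in (x−20, y−4): tangency gives 0.2·p_y·(y−4) = 0.4·p_x·(x−20).
After buying the subsistence bundle (20, 4), a share 1/3 of the remaining income goes to x: x* = 20 + 1/3·(M − 20p_x − 4p_y)/p_x.
Discretionary income = 426 − 20·3.9 − 4·9.08 = 311.68; x* = 20 + 1/3·311.68/3.9 = 46.6393; y* = 4 + 2/3·311.68/9.08 = 26.884.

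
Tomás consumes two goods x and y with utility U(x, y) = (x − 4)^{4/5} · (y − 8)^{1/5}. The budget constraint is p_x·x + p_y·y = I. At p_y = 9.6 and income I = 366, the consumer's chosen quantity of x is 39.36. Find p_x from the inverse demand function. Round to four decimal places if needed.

Let x' = x−4, y' = y−8. MRS = 4·y'/x' = p_x/p_y.
Substituting into the budget: x* = 4 + 0.8·(I − 4·p_x − 8·p_y)/p_x, and y* = 8 + 0.2·(…)/p_y.
Set x* = 39.36 in the demand function and solve for p_x: p_x = 6.

p_x = 6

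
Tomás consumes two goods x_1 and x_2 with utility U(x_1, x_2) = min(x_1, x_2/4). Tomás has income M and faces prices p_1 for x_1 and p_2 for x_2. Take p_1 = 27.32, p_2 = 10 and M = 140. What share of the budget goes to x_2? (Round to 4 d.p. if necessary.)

share on x_2 = 0.5942

Leontief preferences: the optimum is at the kink where x_1/1 = x_2/4, i.e. x_2 = 4·x_1.
Budget: p_1·x_1 + p_2·4·x_1 = M, so (p_1 + 4·p_2)·x_1 = M.
Demand: x_1*(p_1,p_2,M) = M/(p_1 + 4·p_2), x_2* = 4·M/(p_1 + 4·p_2).
Here 27.32 + 4·10 = 67.32, giving x_1* = 2.0796 and x_2* = 8.3185.
Expenditure on x_2: 10·8.3185 = 83.1848; share = 0.5942.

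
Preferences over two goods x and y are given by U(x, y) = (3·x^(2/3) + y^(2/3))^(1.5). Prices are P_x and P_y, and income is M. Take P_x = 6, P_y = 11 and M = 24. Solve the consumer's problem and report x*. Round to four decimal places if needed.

x* = 3.9564

From the CES first-order condition, 3·(y/x)^(1/3) = P_x/P_y.
Solve for the ratio: y/x = [(1/3)·P_x/P_y]^(3).
Substitute y = (y/x)·x into the budget: x* = M/(P_x + P_y·(y/x)).
Numerically y/x = 0.006011, so x* = 24/(6 + 11·0.006011) = 3.9564.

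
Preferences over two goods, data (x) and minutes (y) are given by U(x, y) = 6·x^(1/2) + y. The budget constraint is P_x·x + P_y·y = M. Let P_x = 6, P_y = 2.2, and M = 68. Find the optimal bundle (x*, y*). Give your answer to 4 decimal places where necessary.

MU_x = 3/√x, MU_y = 1. Tangency: 3/√x = P_x/P_y.
Thus x* = (3·P_y/P_x)² — independent of M — with the rest of income spent on y.
Plugging in: x* = (3·2.2/6)² = 1.21, y* = 27.6091.

x* = 1.21, y* = 27.6091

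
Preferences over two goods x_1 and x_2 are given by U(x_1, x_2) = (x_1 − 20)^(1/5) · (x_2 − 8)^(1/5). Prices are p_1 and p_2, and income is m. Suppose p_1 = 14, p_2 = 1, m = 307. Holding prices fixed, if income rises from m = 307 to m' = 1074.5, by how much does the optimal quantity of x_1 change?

Δx_1* = 27.4107

MRS = (x_2−8)/(x_1−20). Tangency with p_1/p_2 gives x_2−8 = (p_1/p_2)·(x_1−20).
Substituting into the budget: x_1* = 20 + 0.5·(m − 20·p_1 − 8·p_2)/p_1, and x_2* = 8 + 0.5·(…)/p_2.
Discretionary income = 307 − 20·14 − 8·1 = 19; x_1* = 20 + 0.5·19/14 = 20.6786.
At m' = 1074.5: x_1* = 48.0893. Change: 48.0893 − 20.6786 = 27.4107.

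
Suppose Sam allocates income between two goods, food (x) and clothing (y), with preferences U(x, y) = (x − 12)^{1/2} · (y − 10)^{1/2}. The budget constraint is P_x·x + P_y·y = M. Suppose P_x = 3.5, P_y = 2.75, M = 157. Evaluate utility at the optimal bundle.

Discretionary income = 157 − 12·3.5 − 10·2.75 = 87.5; x* = 12 + 0.5·87.5/3.5 = 24.5; y* = 10 + 0.5·87.5/2.75 = 25.9091.
Utility at the optimum: U(24.5, 25.9091) = 14.1019.

V = 14.1019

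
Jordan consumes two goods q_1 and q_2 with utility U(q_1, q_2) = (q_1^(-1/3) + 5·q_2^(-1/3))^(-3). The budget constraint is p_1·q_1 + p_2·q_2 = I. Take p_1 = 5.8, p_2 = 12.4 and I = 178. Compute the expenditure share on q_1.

share on q_1 = 0.1983

With the ratio pinned down, the budget gives q_1* = I/(p_1 + p_2·(q_2/q_1)) and q_2* = (q_2/q_1)·q_1*.
Numerically q_2/q_1 = 1.891177, so q_1* = 178/(5.8 + 12.4·1.891177) = 6.0853 and q_2* = 1.891177·6.0853 = 11.5085.
Expenditure on q_1: 5.8·6.0853 = 35.295; share = 0.1983.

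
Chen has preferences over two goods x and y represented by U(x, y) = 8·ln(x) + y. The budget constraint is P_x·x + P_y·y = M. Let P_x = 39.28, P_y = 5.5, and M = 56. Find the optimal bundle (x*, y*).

x* = 1.1202, y* = 2.1818

At the given prices: x* = 8·5.5/39.28 = 1.1202, and y* = 2.1818.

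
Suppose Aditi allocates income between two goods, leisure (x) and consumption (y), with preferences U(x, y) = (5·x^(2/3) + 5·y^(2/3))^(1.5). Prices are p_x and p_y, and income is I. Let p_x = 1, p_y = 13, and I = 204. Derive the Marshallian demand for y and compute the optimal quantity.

y* = 0.0923

MU_x ∝ 5·x^(-1/3), MU_y ∝ 5·y^(-1/3), so MRS = (y/x)^(1/3) = p_x/p_y.
Solve for the ratio: y/x = [p_x/p_y]^(3).
With the ratio pinned down, the budget gives x* = I/(p_x + p_y·(y/x)) and y* = (y/x)·x*.
Numerically y/x = 0.000455, so x* = 204/(1 + 13·0.000455) = 202.8 and y* = 0.000455·202.8 = 0.0923.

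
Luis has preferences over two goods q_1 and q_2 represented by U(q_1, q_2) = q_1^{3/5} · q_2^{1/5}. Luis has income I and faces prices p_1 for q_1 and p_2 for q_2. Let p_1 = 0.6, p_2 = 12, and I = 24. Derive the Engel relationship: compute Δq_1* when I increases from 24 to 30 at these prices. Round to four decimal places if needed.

Δq_1* = 7.5

Tangency: MRS = 3·q_2/q_1 = p_1/p_2.
So 0.6·p_2·q_2 = 0.2·p_1·q_1; combined with the budget, a share 0.75 of income goes to q_1.
Demand: q_1*(p_1,p_2,I) = 0.75·I/p_1 and q_2* = 0.25·I/p_2.
At p_1=0.6, p_2=12, I=24: q_1* = 0.75·24/0.6 = 30.
At I' = 30: q_1* = 37.5. Change: 37.5 − 30 = 7.5.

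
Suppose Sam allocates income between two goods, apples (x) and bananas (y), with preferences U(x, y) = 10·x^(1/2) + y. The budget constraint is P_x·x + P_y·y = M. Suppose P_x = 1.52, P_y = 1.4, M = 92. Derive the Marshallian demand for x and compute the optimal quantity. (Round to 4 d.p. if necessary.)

Set MRS = P_x/P_y: 5·x^(−1/2) = P_x/P_y.
Solve: √x = 5·P_y/P_x, so x*(P_x,P_y) = (5·P_y/P_x)², and y* = (M − P_x·x*)/P_y.
Plugging in: x* = (5·1.4/1.52)² = 21.2084.

x* = 21.2084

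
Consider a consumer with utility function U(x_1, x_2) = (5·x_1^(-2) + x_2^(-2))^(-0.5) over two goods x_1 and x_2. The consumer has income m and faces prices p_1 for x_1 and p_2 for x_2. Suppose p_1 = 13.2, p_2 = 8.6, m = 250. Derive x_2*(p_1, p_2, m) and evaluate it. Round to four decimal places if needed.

MU_x_1 ∝ 5·x_1^(-3), MU_x_2 ∝ x_2^(-3), so MRS = 5·(x_2/x_1)^(3) = p_1/p_2.
Hence x_2/x_1 = ((1/5)·p_1/p_2)^(1/(3)), i.e. raised to the 1/3 power.
Substitute x_2 = (x_2/x_1)·x_1 into the budget: x_1* = m/(p_1 + p_2·(x_2/x_1)).
Numerically x_2/x_1 = 0.674583, so x_1* = 250/(13.2 + 8.6·0.674583) = 13.1569 and x_2* = 0.674583·13.1569 = 8.8754.

x_2* = 8.8754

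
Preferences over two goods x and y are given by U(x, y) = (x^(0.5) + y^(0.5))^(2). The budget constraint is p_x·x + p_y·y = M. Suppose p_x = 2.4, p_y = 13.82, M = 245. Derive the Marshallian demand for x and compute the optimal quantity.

Substitute y = (y/x)·x into the budget: x* = M/(p_x + p_y·(y/x)).
Numerically y/x = 0.030158, so x* = 245/(2.4 + 13.82·0.030158) = 86.9785.

x* = 86.9785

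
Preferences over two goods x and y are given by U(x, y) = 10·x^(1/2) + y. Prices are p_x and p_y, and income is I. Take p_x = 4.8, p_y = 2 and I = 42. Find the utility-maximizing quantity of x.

Utility is quasi-linear in y; the FOC for x is 5/√x = p_x/p_y.
Solve: √x = 5·p_y/p_x, so x*(p_x,p_y) = (5·p_y/p_x)², and y* = (I − p_x·x*)/p_y.
Plugging in: x* = (5·2/4.8)² = 4.3403.

x* = 4.3403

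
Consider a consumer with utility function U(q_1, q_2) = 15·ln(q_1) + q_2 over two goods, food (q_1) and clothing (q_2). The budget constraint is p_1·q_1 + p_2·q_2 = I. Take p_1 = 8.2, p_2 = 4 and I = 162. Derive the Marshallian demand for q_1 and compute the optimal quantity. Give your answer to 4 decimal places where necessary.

q_1* = 7.3171

At the given prices: q_1* = 15·4/8.2 = 7.3171.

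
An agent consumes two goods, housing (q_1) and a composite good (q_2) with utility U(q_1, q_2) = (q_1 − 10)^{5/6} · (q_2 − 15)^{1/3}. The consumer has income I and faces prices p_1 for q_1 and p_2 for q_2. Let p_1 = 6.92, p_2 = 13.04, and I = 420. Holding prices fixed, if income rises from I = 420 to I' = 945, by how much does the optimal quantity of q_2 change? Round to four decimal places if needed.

MRS = (5/2)·(q_2−15)/(q_1−10). Tangency with p_1/p_2 gives q_2−15 = (2/5)·(p_1/p_2)·(q_1−10).
Substituting into the budget: q_1* = 10 + 5/7·(I − 10·p_1 − 15·p_2)/p_1, and q_2* = 15 + 2/7·(…)/p_2.
Discretionary income = 420 − 10·6.92 − 15·13.04 = 155.2; q_2* = 15 + 2/7·155.2/13.04 = 18.4005.
At I' = 945: q_2* = 29.9036. Change: 29.9036 − 18.4005 = 11.5031.

Δq_2* = 11.5031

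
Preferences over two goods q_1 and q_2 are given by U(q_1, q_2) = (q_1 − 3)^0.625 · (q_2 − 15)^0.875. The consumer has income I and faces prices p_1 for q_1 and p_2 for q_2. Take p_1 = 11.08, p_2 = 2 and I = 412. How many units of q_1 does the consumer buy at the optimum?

This is Cobb-Douglas in (q_1−3, q_2−15): tangency gives 0.625·p_2·(q_2−15) = 0.875·p_1·(q_1−3).
After buying the subsistence bundle (3, 15), a share 5/12 of the remaining income goes to q_1: q_1* = 3 + 5/12·(I − 3p_1 − 15p_2)/p_1.
Discretionary income = 412 − 3·11.08 − 15·2 = 348.76; q_1* = 3 + 5/12·348.76/11.08 = 16.1152.

q_1* = 16.1152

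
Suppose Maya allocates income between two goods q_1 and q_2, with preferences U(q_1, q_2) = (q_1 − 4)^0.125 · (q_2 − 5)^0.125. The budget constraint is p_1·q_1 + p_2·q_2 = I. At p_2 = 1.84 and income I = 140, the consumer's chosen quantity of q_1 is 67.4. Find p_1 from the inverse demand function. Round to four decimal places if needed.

This is Cobb-Douglas in (q_1−4, q_2−5): tangency gives 0.125·p_2·(q_2−5) = 0.125·p_1·(q_1−4).
Substituting into the budget: q_1* = 4 + 0.5·(I − 4·p_1 − 5·p_2)/p_1, and q_2* = 5 + 0.5·(…)/p_2.
Set q_1* = 67.4 in the demand function and solve for p_1: p_1 = 1.

p_1 = 1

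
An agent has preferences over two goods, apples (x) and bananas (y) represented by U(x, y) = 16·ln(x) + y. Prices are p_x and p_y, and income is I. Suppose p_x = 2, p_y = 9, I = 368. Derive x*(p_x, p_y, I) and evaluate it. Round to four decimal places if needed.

At the given prices: x* = 16·9/2 = 72.

x* = 72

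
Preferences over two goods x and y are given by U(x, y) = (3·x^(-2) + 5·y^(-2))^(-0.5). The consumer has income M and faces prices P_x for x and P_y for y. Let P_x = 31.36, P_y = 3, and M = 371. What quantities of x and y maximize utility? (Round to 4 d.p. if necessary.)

From the CES first-order condition, (3/5)·(y/x)^(3) = P_x/P_y.
Hence y/x = ((5/3)·P_x/P_y)^(1/(3)), i.e. raised to the 1/3 power.
Substitute y = (y/x)·x into the budget: x* = M/(P_x + P_y·(y/x)).
Numerically y/x = 2.592395, so x* = 371/(31.36 + 3·2.592395) = 9.4795 and y* = 2.592395·9.4795 = 24.5745.

x* = 9.4795, y* = 24.5745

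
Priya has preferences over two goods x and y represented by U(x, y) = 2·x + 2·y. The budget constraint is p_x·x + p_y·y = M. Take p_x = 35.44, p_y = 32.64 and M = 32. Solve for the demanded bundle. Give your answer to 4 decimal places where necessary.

Perfect substitutes: compare marginal utility per dollar. 2/p_x vs 2/p_y → 0.0564 vs 0.0613.
y gives more utility per dollar, so spend all income on y: y* = M/p_y, x* = 0.
Numerically: x* = 0, y* = 0.9804.

x* = 0, y* = 0.9804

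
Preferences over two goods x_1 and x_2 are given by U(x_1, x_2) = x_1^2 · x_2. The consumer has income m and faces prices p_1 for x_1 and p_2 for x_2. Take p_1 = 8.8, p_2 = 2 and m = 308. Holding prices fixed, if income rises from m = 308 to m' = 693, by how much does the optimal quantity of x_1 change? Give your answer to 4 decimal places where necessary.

Δx_1* = 29.1667

Demand: x_1*(p_1,p_2,m) = 2/3·m/p_1 and x_2* = 1/3·m/p_2.
At p_1=8.8, p_2=2, m=308: x_1* = 2/3·308/8.8 = 23.3333.
At m' = 693: x_1* = 52.5. Change: 52.5 − 23.3333 = 29.1667.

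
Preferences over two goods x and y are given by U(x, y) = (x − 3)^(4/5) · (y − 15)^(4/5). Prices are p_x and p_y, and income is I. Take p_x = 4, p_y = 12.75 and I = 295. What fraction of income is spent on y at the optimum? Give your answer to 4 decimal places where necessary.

MRS = (y−15)/(x−3). Tangency with p_x/p_y gives y−15 = (p_x/p_y)·(x−3).
After buying the subsistence bundle (3, 15), a share 0.5 of the remaining income goes to x: x* = 3 + 0.5·(I − 3p_x − 15p_y)/p_x.
Discretionary income = 295 − 3·4 − 15·12.75 = 91.75; x* = 3 + 0.5·91.75/4 = 14.4688; y* = 15 + 0.5·91.75/12.75 = 18.598.
Expenditure on y: 12.75·18.598 = 237.125; share = 0.8038.

share on y = 0.8038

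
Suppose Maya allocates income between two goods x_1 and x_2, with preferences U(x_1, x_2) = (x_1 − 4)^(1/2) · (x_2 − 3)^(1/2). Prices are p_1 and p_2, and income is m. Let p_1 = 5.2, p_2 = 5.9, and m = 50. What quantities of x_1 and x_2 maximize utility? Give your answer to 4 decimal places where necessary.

Substituting into the budget: x_1* = 4 + 0.5·(m − 4·p_1 − 3·p_2)/p_1, and x_2* = 3 + 0.5·(…)/p_2.
Discretionary income = 50 − 4·5.2 − 3·5.9 = 11.5; x_1* = 4 + 0.5·11.5/5.2 = 5.1058; x_2* = 3 + 0.5·11.5/5.9 = 3.9746.

x_1* = 5.1058, x_2* = 3.9746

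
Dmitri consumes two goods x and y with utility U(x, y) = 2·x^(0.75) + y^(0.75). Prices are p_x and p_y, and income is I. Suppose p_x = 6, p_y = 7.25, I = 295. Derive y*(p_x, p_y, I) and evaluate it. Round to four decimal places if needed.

y* = 1.3921

Numerically y/x = 0.029318, so x* = 295/(6 + 7.25·0.029318) = 47.4845 and y* = 0.029318·47.4845 = 1.3921.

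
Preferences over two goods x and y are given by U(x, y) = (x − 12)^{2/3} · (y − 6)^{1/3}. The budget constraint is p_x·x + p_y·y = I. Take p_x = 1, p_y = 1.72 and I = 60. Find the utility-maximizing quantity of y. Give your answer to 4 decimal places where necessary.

This is Cobb-Douglas in (x−12, y−6): tangency gives 2/3·p_y·(y−6) = 1/3·p_x·(x−12).
Substituting into the budget: x* = 12 + 2/3·(I − 12·p_x − 6·p_y)/p_x, and y* = 6 + 1/3·(…)/p_y.
Discretionary income = 60 − 12·1 − 6·1.72 = 37.68; y* = 6 + 1/3·37.68/1.72 = 13.3023.

y* = 13.3023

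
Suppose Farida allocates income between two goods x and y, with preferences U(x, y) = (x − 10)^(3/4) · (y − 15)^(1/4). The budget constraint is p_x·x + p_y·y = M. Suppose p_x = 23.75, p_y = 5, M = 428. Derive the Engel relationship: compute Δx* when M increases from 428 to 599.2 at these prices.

Let x' = x−10, y' = y−15. MRS = 3·y'/x' = p_x/p_y.
After buying the subsistence bundle (10, 15), a share 0.75 of the remaining income goes to x: x* = 10 + 0.75·(M − 10p_x − 15p_y)/p_x.
Discretionary income = 428 − 10·23.75 − 15·5 = 115.5; x* = 10 + 0.75·115.5/23.75 = 13.6474.
At M' = 599.2: x* = 19.0537. Change: 19.0537 − 13.6474 = 5.4063.

Δx* = 5.4063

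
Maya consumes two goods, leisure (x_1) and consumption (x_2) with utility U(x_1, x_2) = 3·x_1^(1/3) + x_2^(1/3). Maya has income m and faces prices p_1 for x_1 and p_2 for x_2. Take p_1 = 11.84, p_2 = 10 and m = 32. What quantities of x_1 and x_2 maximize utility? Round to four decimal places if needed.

x_1* = 2.2347, x_2* = 0.5541

MU_x_1 ∝ 3·x_1^(-2/3), MU_x_2 ∝ x_2^(-2/3), so MRS = 3·(x_2/x_1)^(2/3) = p_1/p_2.
Hence x_2/x_1 = ((1/3)·p_1/p_2)^(1/(2/3)), i.e. raised to the 1.5 power.
With the ratio pinned down, the budget gives x_1* = m/(p_1 + p_2·(x_2/x_1)) and x_2* = (x_2/x_1)·x_1*.
Numerically x_2/x_1 = 0.247939, so x_1* = 32/(11.84 + 10·0.247939) = 2.2347 and x_2* = 0.247939·2.2347 = 0.5541.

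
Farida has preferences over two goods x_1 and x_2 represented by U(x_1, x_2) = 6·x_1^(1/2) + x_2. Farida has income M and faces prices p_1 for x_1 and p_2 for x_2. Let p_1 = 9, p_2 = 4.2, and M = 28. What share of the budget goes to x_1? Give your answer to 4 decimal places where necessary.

share on x_1 = 0.63

Set MRS = p_1/p_2: 3·x_1^(−1/2) = p_1/p_2.
Thus x_1* = (3·p_2/p_1)² — independent of M — with the rest of income spent on x_2.
Plugging in: x_1* = (3·4.2/9)² = 1.96, x_2* = 2.4667.
Expenditure on x_1: 9·1.96 = 17.64; share = 0.63.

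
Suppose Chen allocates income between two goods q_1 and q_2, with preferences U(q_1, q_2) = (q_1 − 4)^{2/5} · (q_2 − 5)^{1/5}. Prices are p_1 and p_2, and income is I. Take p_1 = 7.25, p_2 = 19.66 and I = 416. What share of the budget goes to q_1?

Let q_1' = q_1−4, q_2' = q_2−5. MRS = 2·q_2'/q_1' = p_1/p_2.
After buying the subsistence bundle (4, 5), a share 2/3 of the remaining income goes to q_1: q_1* = 4 + 2/3·(I − 4p_1 − 5p_2)/p_1.
Discretionary income = 416 − 4·7.25 − 5·19.66 = 288.7; q_1* = 4 + 2/3·288.7/7.25 = 30.5471; q_2* = 5 + 1/3·288.7/19.66 = 9.8949.
Expenditure on q_1: 7.25·30.5471 = 221.4667; share = 0.5324.

share on q_1 = 0.5324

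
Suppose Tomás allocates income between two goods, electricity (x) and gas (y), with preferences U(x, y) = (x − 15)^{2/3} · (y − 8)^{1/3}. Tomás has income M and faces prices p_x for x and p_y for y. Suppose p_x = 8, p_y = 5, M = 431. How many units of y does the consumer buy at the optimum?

y* = 26.0667

MRS = 2·(y−8)/(x−15). Tangency with p_x/p_y gives y−8 = (1/2)·(p_x/p_y)·(x−15).
After buying the subsistence bundle (15, 8), a share 2/3 of the remaining income goes to x: x* = 15 + 2/3·(M − 15p_x − 8p_y)/p_x.
Discretionary income = 431 − 15·8 − 8·5 = 271; y* = 8 + 1/3·271/5 = 26.0667.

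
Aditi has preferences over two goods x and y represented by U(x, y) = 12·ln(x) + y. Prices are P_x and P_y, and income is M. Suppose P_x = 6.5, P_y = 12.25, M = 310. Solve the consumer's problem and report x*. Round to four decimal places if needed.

MU_x = 12/x, MU_y = 1. Tangency: 12/x = P_x/P_y.
So x*(P_x,P_y) = 12·P_y/P_x, independent of income; and y* = (M − 12·P_y)/P_y.
At the given prices: x* = 12·12.25/6.5 = 22.6154.

x* = 22.6154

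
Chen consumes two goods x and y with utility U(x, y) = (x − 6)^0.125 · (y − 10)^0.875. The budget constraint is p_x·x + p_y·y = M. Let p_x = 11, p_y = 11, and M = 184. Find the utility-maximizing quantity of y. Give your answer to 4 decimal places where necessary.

y* = 10.6364

This is Cobb-Douglas in (x−6, y−10): tangency gives 0.125·p_y·(y−10) = 0.875·p_x·(x−6).
After buying the subsistence bundle (6, 10), a share 0.125 of the remaining income goes to x: x* = 6 + 0.125·(M − 6p_x − 10p_y)/p_x.
Discretionary income = 184 − 6·11 − 10·11 = 8; y* = 10 + 0.875·8/11 = 10.6364.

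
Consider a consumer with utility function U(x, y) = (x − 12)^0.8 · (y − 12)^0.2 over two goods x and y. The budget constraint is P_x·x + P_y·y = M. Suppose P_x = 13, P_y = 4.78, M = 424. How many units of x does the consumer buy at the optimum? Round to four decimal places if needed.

MRS = 4·(y−12)/(x−12). Tangency with P_x/P_y gives y−12 = (1/4)·(P_x/P_y)·(x−12).
Substituting into the budget: x* = 12 + 0.8·(M − 12·P_x − 12·P_y)/P_x, and y* = 12 + 0.2·(…)/P_y.
Discretionary income = 424 − 12·13 − 12·4.78 = 210.64; x* = 12 + 0.8·210.64/13 = 24.9625.

x* = 24.9625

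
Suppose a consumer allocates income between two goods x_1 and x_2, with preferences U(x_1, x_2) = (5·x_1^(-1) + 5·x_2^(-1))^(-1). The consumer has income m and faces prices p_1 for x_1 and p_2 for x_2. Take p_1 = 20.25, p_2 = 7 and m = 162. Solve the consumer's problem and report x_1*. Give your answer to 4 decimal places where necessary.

x_1* = 5.038

Numerically x_2/x_1 = 1.70084, so x_1* = 162/(20.25 + 7·1.70084) = 5.038.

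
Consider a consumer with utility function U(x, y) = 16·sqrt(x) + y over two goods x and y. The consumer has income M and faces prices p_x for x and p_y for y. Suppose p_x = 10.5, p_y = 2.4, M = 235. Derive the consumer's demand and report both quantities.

Utility is quasi-linear in y; the FOC for x is 8/√x = p_x/p_y.
Thus x* = (8·p_y/p_x)² — independent of M — with the rest of income spent on y.
Plugging in: x* = (8·2.4/10.5)² = 3.3437, y* = 83.2881.

x* = 3.3437, y* = 83.2881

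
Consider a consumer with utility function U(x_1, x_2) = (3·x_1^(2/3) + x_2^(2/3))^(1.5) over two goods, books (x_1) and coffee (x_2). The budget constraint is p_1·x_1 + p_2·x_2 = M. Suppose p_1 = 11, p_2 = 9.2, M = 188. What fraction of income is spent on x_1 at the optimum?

share on x_1 = 0.9497

With the ratio pinned down, the budget gives x_1* = M/(p_1 + p_2·(x_2/x_1)) and x_2* = (x_2/x_1)·x_1*.
Numerically x_2/x_1 = 0.063307, so x_1* = 188/(11 + 9.2·0.063307) = 16.2315 and x_2* = 0.063307·16.2315 = 1.0276.
Expenditure on x_1: 11·16.2315 = 178.5464; share = 0.9497.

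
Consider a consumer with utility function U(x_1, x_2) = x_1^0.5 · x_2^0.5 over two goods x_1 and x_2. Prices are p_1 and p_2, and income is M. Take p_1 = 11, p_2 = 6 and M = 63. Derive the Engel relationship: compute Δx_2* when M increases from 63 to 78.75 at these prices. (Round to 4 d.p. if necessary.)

MU_x_1/MU_x_2 = (0.5·x_2)/(0.5·x_1); tangency sets this equal to p_1/p_2.
So 0.5·p_2·x_2 = 0.5·p_1·x_1; combined with the budget, a share 0.5 of income goes to x_1.
Demand: x_1*(p_1,p_2,M) = 0.5·M/p_1 and x_2* = 0.5·M/p_2.
At p_1=11, p_2=6, M=63: x_2* = 0.5·63/6 = 5.25.
At M' = 78.75: x_2* = 6.5625. Change: 6.5625 − 5.25 = 1.3125.

Δx_2* = 1.3125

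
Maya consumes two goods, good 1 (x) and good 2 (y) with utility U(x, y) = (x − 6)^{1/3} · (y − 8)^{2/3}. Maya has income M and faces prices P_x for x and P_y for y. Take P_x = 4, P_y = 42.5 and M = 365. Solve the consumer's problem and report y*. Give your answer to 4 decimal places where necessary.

Let x' = x−6, y' = y−8. MRS = (1/2)·y'/x' = P_x/P_y.
After buying the subsistence bundle (6, 8), a share 1/3 of the remaining income goes to x: x* = 6 + 1/3·(M − 6P_x − 8P_y)/P_x.
Discretionary income = 365 − 6·4 − 8·42.5 = 1; y* = 8 + 2/3·1/42.5 = 8.0157.

y* = 8.0157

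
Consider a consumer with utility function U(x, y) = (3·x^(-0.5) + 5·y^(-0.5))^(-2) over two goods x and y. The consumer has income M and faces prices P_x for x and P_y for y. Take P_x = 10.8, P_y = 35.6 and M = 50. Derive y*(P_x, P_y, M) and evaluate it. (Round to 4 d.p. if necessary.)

MU_x ∝ 3·x^(-1.5), MU_y ∝ 5·y^(-1.5), so MRS = (3/5)·(y/x)^(1.5) = P_x/P_y.
Solve for the ratio: y/x = [(5/3)·P_x/P_y]^(2/3).
With the ratio pinned down, the budget gives x* = M/(P_x + P_y·(y/x)) and y* = (y/x)·x*.
Numerically y/x = 0.634671, so x* = 50/(10.8 + 35.6·0.634671) = 1.4973 and y* = 0.634671·1.4973 = 0.9503.

y* = 0.9503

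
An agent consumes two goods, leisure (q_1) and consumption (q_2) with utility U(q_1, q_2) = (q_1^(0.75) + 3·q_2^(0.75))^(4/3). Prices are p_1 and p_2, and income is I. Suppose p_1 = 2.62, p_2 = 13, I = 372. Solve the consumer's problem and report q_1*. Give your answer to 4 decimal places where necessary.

q_1* = 85.3751

MRS = MU_q_1/MU_q_2 = (1/3)·(q_2/q_1)^(0.25). Set equal to p_1/p_2.
Solve for the ratio: q_2/q_1 = [3·p_1/p_2]^(4).
Substitute q_2 = (q_2/q_1)·q_1 into the budget: q_1* = I/(p_1 + p_2·(q_2/q_1)).
Numerically q_2/q_1 = 0.133634, so q_1* = 372/(2.62 + 13·0.133634) = 85.3751.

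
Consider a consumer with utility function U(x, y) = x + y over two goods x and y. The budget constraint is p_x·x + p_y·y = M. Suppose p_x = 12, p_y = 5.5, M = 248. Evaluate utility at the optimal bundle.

V = 45.0909

Perfect substitutes: compare marginal utility per dollar. 1/p_x vs 1/p_y → 0.0833 vs 0.1818.
y gives more utility per dollar, so spend all income on y: y* = M/p_y, x* = 0.
Numerically: x* = 0, y* = 45.0909.
Utility at the optimum: U(0, 45.0909) = 45.0909.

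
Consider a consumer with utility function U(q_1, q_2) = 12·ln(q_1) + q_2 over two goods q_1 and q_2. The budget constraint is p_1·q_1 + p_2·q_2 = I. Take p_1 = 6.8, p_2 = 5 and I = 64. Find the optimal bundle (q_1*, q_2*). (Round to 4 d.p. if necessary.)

MU_q_1 = 12/q_1, MU_q_2 = 1. Tangency: 12/q_1 = p_1/p_2.
So q_1*(p_1,p_2) = 12·p_2/p_1, independent of income; and q_2* = (I − 12·p_2)/p_2.
At the given prices: q_1* = 12·5/6.8 = 8.8235, and q_2* = 0.8.

q_1* = 8.8235, q_2* = 0.8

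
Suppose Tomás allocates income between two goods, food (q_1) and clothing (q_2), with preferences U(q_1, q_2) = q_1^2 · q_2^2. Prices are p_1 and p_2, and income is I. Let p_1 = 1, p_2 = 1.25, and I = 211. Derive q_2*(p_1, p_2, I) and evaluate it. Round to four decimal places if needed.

q_2* = 84.4

MU_q_1/MU_q_2 = (2·q_2)/(2·q_1); tangency sets this equal to p_1/p_2.
So 2·p_2·q_2 = 2·p_1·q_1; combined with the budget, a share 0.5 of income goes to q_1.
Demand: q_1*(p_1,p_2,I) = 0.5·I/p_1 and q_2* = 0.5·I/p_2.
At p_1=1, p_2=1.25, I=211: q_2* = 0.5·211/1.25 = 84.4.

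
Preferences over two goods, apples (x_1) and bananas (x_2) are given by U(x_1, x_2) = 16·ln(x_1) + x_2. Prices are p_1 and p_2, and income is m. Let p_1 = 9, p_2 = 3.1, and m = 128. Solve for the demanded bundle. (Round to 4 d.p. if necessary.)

x_1* = 5.5111, x_2* = 25.2903

So x_1*(p_1,p_2) = 16·p_2/p_1, independent of income; and x_2* = (m − 16·p_2)/p_2.
At the given prices: x_1* = 16·3.1/9 = 5.5111, and x_2* = 25.2903.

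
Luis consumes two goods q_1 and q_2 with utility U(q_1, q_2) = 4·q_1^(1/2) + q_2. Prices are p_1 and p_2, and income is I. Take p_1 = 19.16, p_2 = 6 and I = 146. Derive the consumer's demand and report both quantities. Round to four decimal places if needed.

MU_q_1 = 2/√q_1, MU_q_2 = 1. Tangency: 2/√q_1 = p_1/p_2.
Thus q_1* = (2·p_2/p_1)² — independent of I — with the rest of income spent on q_2.
Plugging in: q_1* = (2·6/19.16)² = 0.3923, q_2* = 23.0807.

q_1* = 0.3923, q_2* = 23.0807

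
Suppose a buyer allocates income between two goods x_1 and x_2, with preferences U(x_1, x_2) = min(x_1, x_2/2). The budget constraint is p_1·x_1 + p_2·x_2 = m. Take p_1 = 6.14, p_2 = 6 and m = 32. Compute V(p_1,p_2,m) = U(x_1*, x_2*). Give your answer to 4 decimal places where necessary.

V = 1.7641

Leontief preferences: the optimum is at the kink where x_1/1 = x_2/2, i.e. x_2 = 2·x_1.
Budget: p_1·x_1 + p_2·2·x_1 = m, so (p_1 + 2·p_2)·x_1 = m.
Demand: x_1*(p_1,p_2,m) = m/(p_1 + 2·p_2), x_2* = 2·m/(p_1 + 2·p_2).
Here 6.14 + 2·6 = 18.14, giving x_1* = 1.7641 and x_2* = 3.5281.
Utility at the optimum: U(1.7641, 3.5281) = 1.7641.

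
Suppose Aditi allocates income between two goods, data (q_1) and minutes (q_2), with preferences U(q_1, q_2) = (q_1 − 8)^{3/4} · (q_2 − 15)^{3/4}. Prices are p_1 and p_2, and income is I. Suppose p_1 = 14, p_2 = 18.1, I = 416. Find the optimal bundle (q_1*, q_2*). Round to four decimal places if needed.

Let q_1' = q_1−8, q_2' = q_2−15. MRS = q_2'/q_1' = p_1/p_2.
Substituting into the budget: q_1* = 8 + 0.5·(I − 8·p_1 − 15·p_2)/p_1, and q_2* = 15 + 0.5·(…)/p_2.
Discretionary income = 416 − 8·14 − 15·18.1 = 32.5; q_1* = 8 + 0.5·32.5/14 = 9.1607; q_2* = 15 + 0.5·32.5/18.1 = 15.8978.

q_1* = 9.1607, q_2* = 15.8978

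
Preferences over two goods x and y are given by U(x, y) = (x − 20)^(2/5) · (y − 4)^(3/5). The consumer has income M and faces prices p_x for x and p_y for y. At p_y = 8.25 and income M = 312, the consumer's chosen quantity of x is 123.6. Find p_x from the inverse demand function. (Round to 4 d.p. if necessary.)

Let x' = x−20, y' = y−4. MRS = (2/3)·y'/x' = p_x/p_y.
Substituting into the budget: x* = 20 + 0.4·(M − 20·p_x − 4·p_y)/p_x, and y* = 4 + 0.6·(…)/p_y.
Set x* = 123.6 in the demand function and solve for p_x: p_x = 1.

p_x = 1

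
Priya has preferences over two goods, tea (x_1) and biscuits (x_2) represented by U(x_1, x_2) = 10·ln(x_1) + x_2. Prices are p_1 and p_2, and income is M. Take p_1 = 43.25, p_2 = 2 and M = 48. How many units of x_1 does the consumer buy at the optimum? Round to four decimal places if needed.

x_1* = 0.4624

Set MRS = p_1/p_2: (10/x_1)/1 = p_1/p_2.
So x_1*(p_1,p_2) = 10·p_2/p_1, independent of income; and x_2* = (M − 10·p_2)/p_2.
At the given prices: x_1* = 10·2/43.25 = 0.4624.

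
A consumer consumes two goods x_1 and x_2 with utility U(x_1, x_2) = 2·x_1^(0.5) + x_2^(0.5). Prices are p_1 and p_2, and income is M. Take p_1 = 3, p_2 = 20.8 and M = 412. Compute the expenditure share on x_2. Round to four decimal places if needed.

share on x_2 = 0.0348

Substitute x_2 = (x_2/x_1)·x_1 into the budget: x_1* = M/(p_1 + p_2·(x_2/x_1)).
Numerically x_2/x_1 = 0.005201, so x_1* = 412/(3 + 20.8·0.005201) = 132.5538 and x_2* = 0.005201·132.5538 = 0.6894.
Expenditure on x_2: 20.8·0.6894 = 14.3387; share = 0.0348.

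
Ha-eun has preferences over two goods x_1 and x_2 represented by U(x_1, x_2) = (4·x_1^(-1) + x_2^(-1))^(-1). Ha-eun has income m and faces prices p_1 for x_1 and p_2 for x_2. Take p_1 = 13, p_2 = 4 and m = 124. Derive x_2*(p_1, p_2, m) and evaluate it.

x_2* = 6.731

MRS = MU_x_1/MU_x_2 = 4·(x_2/x_1)^(2). Set equal to p_1/p_2.
Hence x_2/x_1 = ((1/4)·p_1/p_2)^(1/(2)), i.e. raised to the 0.5 power.
Substitute x_2 = (x_2/x_1)·x_1 into the budget: x_1* = m/(p_1 + p_2·(x_2/x_1)).
Numerically x_2/x_1 = 0.901388, so x_1* = 124/(13 + 4·0.901388) = 7.4674 and x_2* = 0.901388·7.4674 = 6.731.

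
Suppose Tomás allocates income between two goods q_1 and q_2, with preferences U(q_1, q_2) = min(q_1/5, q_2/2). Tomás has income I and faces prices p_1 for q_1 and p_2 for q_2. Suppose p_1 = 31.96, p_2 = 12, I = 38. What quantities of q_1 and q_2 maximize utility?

With perfect complements, no substitution: consume in ratio q_1:q_2 = 5:2.
Budget: p_1·q_1 + p_2·(2/5)·q_1 = I, so (5·p_1 + 2·p_2)·q_1 = 5·I.
Demand: q_1*(p_1,p_2,I) = 5·I/(5·p_1 + 2·p_2), q_2* = 2·I/(5·p_1 + 2·p_2).
Here 5·31.96 + 2·12 = 183.8, giving q_1* = 1.0337 and q_2* = 0.4135.

q_1* = 1.0337, q_2* = 0.4135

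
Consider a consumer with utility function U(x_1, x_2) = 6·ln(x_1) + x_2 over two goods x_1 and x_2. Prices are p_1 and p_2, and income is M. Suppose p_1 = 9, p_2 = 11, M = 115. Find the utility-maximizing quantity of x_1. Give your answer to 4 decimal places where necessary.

x_1* = 7.3333

MU_x_1 = 6/x_1, MU_x_2 = 1. Tangency: 6/x_1 = p_1/p_2.
So x_1*(p_1,p_2) = 6·p_2/p_1, independent of income; and x_2* = (M − 6·p_2)/p_2.
At the given prices: x_1* = 6·11/9 = 7.3333.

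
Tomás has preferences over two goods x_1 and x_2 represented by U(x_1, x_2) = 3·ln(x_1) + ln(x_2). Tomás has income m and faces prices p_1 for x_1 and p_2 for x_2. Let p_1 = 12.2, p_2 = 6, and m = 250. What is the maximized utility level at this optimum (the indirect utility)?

V = 10.5404

The MRS is 3·x_2/x_1. Set MRS = p_1/p_2.
So 3·p_2·x_2 = p_1·x_1; combined with the budget, a share 0.75 of income goes to x_1.
Demand: x_1*(p_1,p_2,m) = 0.75·m/p_1 and x_2* = 0.25·m/p_2.
At p_1=12.2, p_2=6, m=250: x_1* = 0.75·250/12.2 = 15.3689, x_2* = 10.4167.
Utility at the optimum: U(15.3689, 10.4167) = 10.5404.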